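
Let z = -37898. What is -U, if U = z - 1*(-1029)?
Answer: 36869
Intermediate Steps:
U = -36869 (U = -37898 - 1*(-1029) = -37898 + 1029 = -36869)
-U = -1*(-36869) = 36869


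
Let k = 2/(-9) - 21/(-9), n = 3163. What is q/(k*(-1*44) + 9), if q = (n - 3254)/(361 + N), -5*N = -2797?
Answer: 21/17818 ≈ 0.0011786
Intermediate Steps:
N = 2797/5 (N = -⅕*(-2797) = 2797/5 ≈ 559.40)
k = 19/9 (k = 2*(-⅑) - 21*(-⅑) = -2/9 + 7/3 = 19/9 ≈ 2.1111)
q = -35/354 (q = (3163 - 3254)/(361 + 2797/5) = -91/4602/5 = -91*5/4602 = -35/354 ≈ -0.098870)
q/(k*(-1*44) + 9) = -35/(354*(19*(-1*44)/9 + 9)) = -35/(354*((19/9)*(-44) + 9)) = -35/(354*(-836/9 + 9)) = -35/(354*(-755/9)) = -35/354*(-9/755) = 21/17818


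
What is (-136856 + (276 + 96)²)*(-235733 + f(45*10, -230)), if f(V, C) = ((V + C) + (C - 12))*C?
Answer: -352468344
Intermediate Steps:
f(V, C) = C*(-12 + V + 2*C) (f(V, C) = ((C + V) + (-12 + C))*C = (-12 + V + 2*C)*C = C*(-12 + V + 2*C))
(-136856 + (276 + 96)²)*(-235733 + f(45*10, -230)) = (-136856 + (276 + 96)²)*(-235733 - 230*(-12 + 45*10 + 2*(-230))) = (-136856 + 372²)*(-235733 - 230*(-12 + 450 - 460)) = (-136856 + 138384)*(-235733 - 230*(-22)) = 1528*(-235733 + 5060) = 1528*(-230673) = -352468344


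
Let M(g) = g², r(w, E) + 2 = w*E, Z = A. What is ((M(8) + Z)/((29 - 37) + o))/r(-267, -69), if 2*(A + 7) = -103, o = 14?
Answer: 11/221052 ≈ 4.9762e-5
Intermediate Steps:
A = -117/2 (A = -7 + (½)*(-103) = -7 - 103/2 = -117/2 ≈ -58.500)
Z = -117/2 ≈ -58.500
r(w, E) = -2 + E*w (r(w, E) = -2 + w*E = -2 + E*w)
((M(8) + Z)/((29 - 37) + o))/r(-267, -69) = ((8² - 117/2)/((29 - 37) + 14))/(-2 - 69*(-267)) = ((64 - 117/2)/(-8 + 14))/(-2 + 18423) = ((11/2)/6)/18421 = ((⅙)*(11/2))*(1/18421) = (11/12)*(1/18421) = 11/221052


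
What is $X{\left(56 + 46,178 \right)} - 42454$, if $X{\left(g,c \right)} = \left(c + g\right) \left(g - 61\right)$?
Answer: $-30974$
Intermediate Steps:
$X{\left(g,c \right)} = \left(-61 + g\right) \left(c + g\right)$ ($X{\left(g,c \right)} = \left(c + g\right) \left(-61 + g\right) = \left(-61 + g\right) \left(c + g\right)$)
$X{\left(56 + 46,178 \right)} - 42454 = \left(\left(56 + 46\right)^{2} - 10858 - 61 \left(56 + 46\right) + 178 \left(56 + 46\right)\right) - 42454 = \left(102^{2} - 10858 - 6222 + 178 \cdot 102\right) - 42454 = \left(10404 - 10858 - 6222 + 18156\right) - 42454 = 11480 - 42454 = -30974$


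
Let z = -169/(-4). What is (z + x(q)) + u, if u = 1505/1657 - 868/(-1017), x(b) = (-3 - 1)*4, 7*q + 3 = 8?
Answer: 188818189/6740676 ≈ 28.012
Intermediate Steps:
q = 5/7 (q = -3/7 + (⅐)*8 = -3/7 + 8/7 = 5/7 ≈ 0.71429)
z = 169/4 (z = -169*(-¼) = 169/4 ≈ 42.250)
x(b) = -16 (x(b) = -4*4 = -16)
u = 2968861/1685169 (u = 1505*(1/1657) - 868*(-1/1017) = 1505/1657 + 868/1017 = 2968861/1685169 ≈ 1.7618)
(z + x(q)) + u = (169/4 - 16) + 2968861/1685169 = 105/4 + 2968861/1685169 = 188818189/6740676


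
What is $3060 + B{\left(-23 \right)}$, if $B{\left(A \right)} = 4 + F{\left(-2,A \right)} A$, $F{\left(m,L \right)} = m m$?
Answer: $2972$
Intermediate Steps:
$F{\left(m,L \right)} = m^{2}$
$B{\left(A \right)} = 4 + 4 A$ ($B{\left(A \right)} = 4 + \left(-2\right)^{2} A = 4 + 4 A$)
$3060 + B{\left(-23 \right)} = 3060 + \left(4 + 4 \left(-23\right)\right) = 3060 + \left(4 - 92\right) = 3060 - 88 = 2972$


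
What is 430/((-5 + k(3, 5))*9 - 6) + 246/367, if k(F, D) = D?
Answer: -78167/1101 ≈ -70.996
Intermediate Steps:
430/((-5 + k(3, 5))*9 - 6) + 246/367 = 430/((-5 + 5)*9 - 6) + 246/367 = 430/(0*9 - 6) + 246*(1/367) = 430/(0 - 6) + 246/367 = 430/(-6) + 246/367 = 430*(-⅙) + 246/367 = -215/3 + 246/367 = -78167/1101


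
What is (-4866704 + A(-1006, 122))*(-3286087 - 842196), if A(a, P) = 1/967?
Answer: 19428124049259061/967 ≈ 2.0091e+13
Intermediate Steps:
A(a, P) = 1/967
(-4866704 + A(-1006, 122))*(-3286087 - 842196) = (-4866704 + 1/967)*(-3286087 - 842196) = -4706102767/967*(-4128283) = 19428124049259061/967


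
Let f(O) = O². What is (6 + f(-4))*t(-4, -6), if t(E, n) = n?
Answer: -132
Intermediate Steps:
(6 + f(-4))*t(-4, -6) = (6 + (-4)²)*(-6) = (6 + 16)*(-6) = 22*(-6) = -132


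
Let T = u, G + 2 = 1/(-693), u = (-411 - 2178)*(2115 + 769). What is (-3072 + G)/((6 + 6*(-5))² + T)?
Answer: 2130283/5174007300 ≈ 0.00041173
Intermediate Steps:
u = -7466676 (u = -2589*2884 = -7466676)
G = -1387/693 (G = -2 + 1/(-693) = -2 - 1/693 = -1387/693 ≈ -2.0014)
T = -7466676
(-3072 + G)/((6 + 6*(-5))² + T) = (-3072 - 1387/693)/((6 + 6*(-5))² - 7466676) = -2130283/(693*((6 - 30)² - 7466676)) = -2130283/(693*((-24)² - 7466676)) = -2130283/(693*(576 - 7466676)) = -2130283/693/(-7466100) = -2130283/693*(-1/7466100) = 2130283/5174007300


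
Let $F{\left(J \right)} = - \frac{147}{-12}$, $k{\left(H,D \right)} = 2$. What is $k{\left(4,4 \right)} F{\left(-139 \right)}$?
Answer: $\frac{49}{2} \approx 24.5$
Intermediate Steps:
$F{\left(J \right)} = \frac{49}{4}$ ($F{\left(J \right)} = \left(-147\right) \left(- \frac{1}{12}\right) = \frac{49}{4}$)
$k{\left(4,4 \right)} F{\left(-139 \right)} = 2 \cdot \frac{49}{4} = \frac{49}{2}$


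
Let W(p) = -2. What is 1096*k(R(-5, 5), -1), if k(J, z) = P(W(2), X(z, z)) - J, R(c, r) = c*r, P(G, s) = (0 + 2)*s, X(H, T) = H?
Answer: 25208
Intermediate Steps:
P(G, s) = 2*s
k(J, z) = -J + 2*z (k(J, z) = 2*z - J = -J + 2*z)
1096*k(R(-5, 5), -1) = 1096*(-(-5)*5 + 2*(-1)) = 1096*(-1*(-25) - 2) = 1096*(25 - 2) = 1096*23 = 25208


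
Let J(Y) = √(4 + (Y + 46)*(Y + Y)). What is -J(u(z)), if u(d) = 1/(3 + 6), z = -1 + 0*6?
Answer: -√1154/9 ≈ -3.7745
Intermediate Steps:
z = -1 (z = -1 + 0 = -1)
u(d) = ⅑ (u(d) = 1/9 = ⅑)
J(Y) = √(4 + 2*Y*(46 + Y)) (J(Y) = √(4 + (46 + Y)*(2*Y)) = √(4 + 2*Y*(46 + Y)))
-J(u(z)) = -√(4 + 2*(⅑)² + 92*(⅑)) = -√(4 + 2*(1/81) + 92/9) = -√(4 + 2/81 + 92/9) = -√(1154/81) = -√1154/9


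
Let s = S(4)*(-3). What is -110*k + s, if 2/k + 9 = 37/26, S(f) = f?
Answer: 3356/197 ≈ 17.036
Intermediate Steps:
k = -52/197 (k = 2/(-9 + 37/26) = 2/(-197/26) = 2*(-26/197) = -52/197 ≈ -0.26396)
s = -12 (s = 4*(-3) = -12)
-110*k + s = -110*(-52/197) - 12 = 5720/197 - 12 = 3356/197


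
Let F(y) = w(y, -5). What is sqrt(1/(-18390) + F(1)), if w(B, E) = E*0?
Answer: I*sqrt(18390)/18390 ≈ 0.0073741*I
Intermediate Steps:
w(B, E) = 0
F(y) = 0
sqrt(1/(-18390) + F(1)) = sqrt(1/(-18390) + 0) = sqrt(-1/18390 + 0) = sqrt(-1/18390) = I*sqrt(18390)/18390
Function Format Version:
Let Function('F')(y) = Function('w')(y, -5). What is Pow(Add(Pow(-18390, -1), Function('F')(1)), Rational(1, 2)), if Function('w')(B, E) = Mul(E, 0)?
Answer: Mul(Rational(1, 18390), I, Pow(18390, Rational(1, 2))) ≈ Mul(0.0073741, I)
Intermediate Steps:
Function('w')(B, E) = 0
Function('F')(y) = 0
Pow(Add(Pow(-18390, -1), Function('F')(1)), Rational(1, 2)) = Pow(Add(Pow(-18390, -1), 0), Rational(1, 2)) = Pow(Add(Rational(-1, 18390), 0), Rational(1, 2)) = Pow(Rational(-1, 18390), Rational(1, 2)) = Mul(Rational(1, 18390), I, Pow(18390, Rational(1, 2)))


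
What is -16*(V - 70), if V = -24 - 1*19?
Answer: 1808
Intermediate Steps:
V = -43 (V = -24 - 19 = -43)
-16*(V - 70) = -16*(-43 - 70) = -16*(-113) = 1808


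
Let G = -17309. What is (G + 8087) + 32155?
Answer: 22933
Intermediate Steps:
(G + 8087) + 32155 = (-17309 + 8087) + 32155 = -9222 + 32155 = 22933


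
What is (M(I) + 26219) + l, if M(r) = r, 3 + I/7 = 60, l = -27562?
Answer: -944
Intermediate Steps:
I = 399 (I = -21 + 7*60 = -21 + 420 = 399)
(M(I) + 26219) + l = (399 + 26219) - 27562 = 26618 - 27562 = -944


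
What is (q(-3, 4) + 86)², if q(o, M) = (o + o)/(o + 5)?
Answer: 6889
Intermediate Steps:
q(o, M) = 2*o/(5 + o) (q(o, M) = (2*o)/(5 + o) = 2*o/(5 + o))
(q(-3, 4) + 86)² = (2*(-3)/(5 - 3) + 86)² = (2*(-3)/2 + 86)² = (2*(-3)*(½) + 86)² = (-3 + 86)² = 83² = 6889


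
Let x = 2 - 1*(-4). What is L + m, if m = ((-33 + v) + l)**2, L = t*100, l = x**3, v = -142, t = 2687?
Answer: 270381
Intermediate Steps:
x = 6 (x = 2 + 4 = 6)
l = 216 (l = 6**3 = 216)
L = 268700 (L = 2687*100 = 268700)
m = 1681 (m = ((-33 - 142) + 216)**2 = (-175 + 216)**2 = 41**2 = 1681)
L + m = 268700 + 1681 = 270381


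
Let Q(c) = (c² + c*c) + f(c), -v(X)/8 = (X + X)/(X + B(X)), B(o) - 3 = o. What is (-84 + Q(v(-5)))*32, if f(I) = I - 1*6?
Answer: 250560/49 ≈ 5113.5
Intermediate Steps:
B(o) = 3 + o
f(I) = -6 + I (f(I) = I - 6 = -6 + I)
v(X) = -16*X/(3 + 2*X) (v(X) = -8*(X + X)/(X + (3 + X)) = -8*2*X/(3 + 2*X) = -16*X/(3 + 2*X))
Q(c) = -6 + c + 2*c² (Q(c) = (c² + c*c) + (-6 + c) = (c² + c²) + (-6 + c) = 2*c² + (-6 + c) = -6 + c + 2*c²)
(-84 + Q(v(-5)))*32 = (-84 + (-6 - 16*(-5)/(3 + 2*(-5)) + 2*(-16*(-5)/(3 + 2*(-5)))²))*32 = (-84 + (-6 - 16*(-5)/(3 - 10) + 2*(-16*(-5)/(3 - 10))²))*32 = (-84 + (-6 - 16*(-5)/(-7) + 2*(-16*(-5)/(-7))²))*32 = (-84 + (-6 - 16*(-5)*(-⅐) + 2*(-16*(-5)*(-⅐))²))*32 = (-84 + (-6 - 80/7 + 2*(-80/7)²))*32 = (-84 + (-6 - 80/7 + 2*(6400/49)))*32 = (-84 + (-6 - 80/7 + 12800/49))*32 = (-84 + 11946/49)*32 = (7830/49)*32 = 250560/49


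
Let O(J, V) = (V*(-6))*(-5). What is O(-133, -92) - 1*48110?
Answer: -50870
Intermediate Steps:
O(J, V) = 30*V (O(J, V) = -6*V*(-5) = 30*V)
O(-133, -92) - 1*48110 = 30*(-92) - 1*48110 = -2760 - 48110 = -50870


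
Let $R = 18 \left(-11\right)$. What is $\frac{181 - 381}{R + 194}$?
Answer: $50$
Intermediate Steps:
$R = -198$
$\frac{181 - 381}{R + 194} = \frac{181 - 381}{-198 + 194} = - \frac{200}{-4} = \left(-200\right) \left(- \frac{1}{4}\right) = 50$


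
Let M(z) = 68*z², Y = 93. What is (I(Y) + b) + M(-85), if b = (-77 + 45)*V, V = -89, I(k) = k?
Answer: 494241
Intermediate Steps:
b = 2848 (b = (-77 + 45)*(-89) = -32*(-89) = 2848)
(I(Y) + b) + M(-85) = (93 + 2848) + 68*(-85)² = 2941 + 68*7225 = 2941 + 491300 = 494241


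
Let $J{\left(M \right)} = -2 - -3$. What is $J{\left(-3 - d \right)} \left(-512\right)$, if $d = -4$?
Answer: $-512$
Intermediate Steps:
$J{\left(M \right)} = 1$ ($J{\left(M \right)} = -2 + 3 = 1$)
$J{\left(-3 - d \right)} \left(-512\right) = 1 \left(-512\right) = -512$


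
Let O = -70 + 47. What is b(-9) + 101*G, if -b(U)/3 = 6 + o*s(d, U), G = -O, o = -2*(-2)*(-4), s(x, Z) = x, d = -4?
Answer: 2113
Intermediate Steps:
o = -16 (o = 4*(-4) = -16)
O = -23
G = 23 (G = -1*(-23) = 23)
b(U) = -210 (b(U) = -3*(6 - 16*(-4)) = -3*(6 + 64) = -3*70 = -210)
b(-9) + 101*G = -210 + 101*23 = -210 + 2323 = 2113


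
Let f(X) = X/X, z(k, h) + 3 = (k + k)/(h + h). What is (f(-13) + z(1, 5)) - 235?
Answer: -1184/5 ≈ -236.80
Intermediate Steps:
z(k, h) = -3 + k/h (z(k, h) = -3 + (k + k)/(h + h) = -3 + (2*k)/((2*h)) = -3 + (2*k)*(1/(2*h)) = -3 + k/h)
f(X) = 1
(f(-13) + z(1, 5)) - 235 = (1 + (-3 + 1/5)) - 235 = (1 - 14/5) - 235 = -9/5 - 235 = -1184/5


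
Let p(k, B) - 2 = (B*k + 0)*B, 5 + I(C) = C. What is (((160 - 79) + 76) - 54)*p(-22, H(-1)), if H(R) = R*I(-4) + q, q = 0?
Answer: -183340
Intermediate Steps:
I(C) = -5 + C
H(R) = -9*R (H(R) = R*(-5 - 4) + 0 = R*(-9) + 0 = -9*R + 0 = -9*R)
p(k, B) = 2 + k*B**2 (p(k, B) = 2 + (B*k + 0)*B = 2 + (B*k)*B = 2 + k*B**2)
(((160 - 79) + 76) - 54)*p(-22, H(-1)) = (((160 - 79) + 76) - 54)*(2 - 22*(-9*(-1))**2) = ((81 + 76) - 54)*(2 - 22*9**2) = (157 - 54)*(2 - 22*81) = 103*(2 - 1782) = 103*(-1780) = -183340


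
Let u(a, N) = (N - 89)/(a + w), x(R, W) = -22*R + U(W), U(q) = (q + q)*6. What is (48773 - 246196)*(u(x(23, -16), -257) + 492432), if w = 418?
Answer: -13610470537219/140 ≈ -9.7218e+10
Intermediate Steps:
U(q) = 12*q (U(q) = (2*q)*6 = 12*q)
x(R, W) = -22*R + 12*W
u(a, N) = (-89 + N)/(418 + a) (u(a, N) = (N - 89)/(a + 418) = (-89 + N)/(418 + a))
(48773 - 246196)*(u(x(23, -16), -257) + 492432) = (48773 - 246196)*((-89 - 257)/(418 + (-22*23 + 12*(-16))) + 492432) = -197423*(-346/(418 + (-506 - 192)) + 492432) = -197423*(-346/(418 - 698) + 492432) = -197423*(-346/(-280) + 492432) = -197423*(-1/280*(-346) + 492432) = -197423*(173/140 + 492432) = -197423*68940653/140 = -13610470537219/140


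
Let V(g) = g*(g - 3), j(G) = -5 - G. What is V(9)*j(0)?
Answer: -270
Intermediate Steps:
V(g) = g*(-3 + g)
V(9)*j(0) = (9*(-3 + 9))*(-5 - 1*0) = (9*6)*(-5 + 0) = 54*(-5) = -270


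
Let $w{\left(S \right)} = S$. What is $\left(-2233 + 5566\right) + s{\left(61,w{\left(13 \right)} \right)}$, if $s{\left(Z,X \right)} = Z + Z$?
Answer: $3455$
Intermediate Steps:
$s{\left(Z,X \right)} = 2 Z$
$\left(-2233 + 5566\right) + s{\left(61,w{\left(13 \right)} \right)} = \left(-2233 + 5566\right) + 2 \cdot 61 = 3333 + 122 = 3455$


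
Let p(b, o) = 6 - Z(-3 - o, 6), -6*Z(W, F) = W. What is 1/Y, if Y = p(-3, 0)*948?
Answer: 1/5214 ≈ 0.00019179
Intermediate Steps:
Z(W, F) = -W/6
p(b, o) = 11/2 - o/6 (p(b, o) = 6 - (-1)*(-3 - o)/6 = 6 - (1/2 + o/6) = 6 + (-1/2 - o/6) = 11/2 - o/6)
Y = 5214 (Y = (11/2 - 1/6*0)*948 = (11/2 + 0)*948 = (11/2)*948 = 5214)
1/Y = 1/5214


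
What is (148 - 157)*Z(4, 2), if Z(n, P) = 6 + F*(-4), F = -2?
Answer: -126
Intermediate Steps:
Z(n, P) = 14 (Z(n, P) = 6 - 2*(-4) = 6 + 8 = 14)
(148 - 157)*Z(4, 2) = (148 - 157)*14 = -9*14 = -126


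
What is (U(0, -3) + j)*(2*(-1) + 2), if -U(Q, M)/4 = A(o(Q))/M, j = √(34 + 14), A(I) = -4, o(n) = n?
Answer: 0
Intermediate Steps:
j = 4*√3 (j = √48 = 4*√3 ≈ 6.9282)
U(Q, M) = 16/M (U(Q, M) = -(-16)/M = 16/M)
(U(0, -3) + j)*(2*(-1) + 2) = (16/(-3) + 4*√3)*(2*(-1) + 2) = (16*(-⅓) + 4*√3)*(-2 + 2) = (-16/3 + 4*√3)*0 = 0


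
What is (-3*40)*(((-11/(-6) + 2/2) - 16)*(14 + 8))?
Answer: 34760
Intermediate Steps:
(-3*40)*(((-11/(-6) + 2/2) - 16)*(14 + 8)) = -120*((-11*(-⅙) + 2*(½)) - 16)*22 = -120*((11/6 + 1) - 16)*22 = -120*(17/6 - 16)*22 = -(-1580)*22 = -120*(-869/3) = 34760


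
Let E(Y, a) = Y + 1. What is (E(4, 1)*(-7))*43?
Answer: -1505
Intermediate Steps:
E(Y, a) = 1 + Y
(E(4, 1)*(-7))*43 = ((1 + 4)*(-7))*43 = (5*(-7))*43 = -35*43 = -1505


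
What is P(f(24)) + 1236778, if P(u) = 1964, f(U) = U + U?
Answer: 1238742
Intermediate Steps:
f(U) = 2*U
P(f(24)) + 1236778 = 1964 + 1236778 = 1238742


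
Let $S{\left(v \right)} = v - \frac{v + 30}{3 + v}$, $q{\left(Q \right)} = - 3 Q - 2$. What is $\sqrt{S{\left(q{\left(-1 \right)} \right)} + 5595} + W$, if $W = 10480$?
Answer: $10480 + \frac{\sqrt{22353}}{2} \approx 10555.0$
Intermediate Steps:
$q{\left(Q \right)} = -2 - 3 Q$
$S{\left(v \right)} = v - \frac{30 + v}{3 + v}$
$\sqrt{S{\left(q{\left(-1 \right)} \right)} + 5595} + W = \sqrt{\frac{-30 + \left(-2 - -3\right)^{2} + 2 \left(-2 - -3\right)}{3 - -1} + 5595} + 10480 = \sqrt{\frac{-30 + \left(-2 + 3\right)^{2} + 2 \left(-2 + 3\right)}{3 + \left(-2 + 3\right)} + 5595} + 10480 = \sqrt{\frac{-30 + 1^{2} + 2 \cdot 1}{3 + 1} + 5595} + 10480 = \sqrt{\frac{-30 + 1 + 2}{4} + 5595} + 10480 = \sqrt{\frac{1}{4} \left(-27\right) + 5595} + 10480 = \sqrt{- \frac{27}{4} + 5595} + 10480 = \sqrt{\frac{22353}{4}} + 10480 = \frac{\sqrt{22353}}{2} + 10480 = 10480 + \frac{\sqrt{22353}}{2}$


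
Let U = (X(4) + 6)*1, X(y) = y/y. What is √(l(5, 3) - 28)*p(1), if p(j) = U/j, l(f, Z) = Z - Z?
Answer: 14*I*√7 ≈ 37.041*I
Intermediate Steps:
l(f, Z) = 0
X(y) = 1
U = 7 (U = (1 + 6)*1 = 7*1 = 7)
p(j) = 7/j
√(l(5, 3) - 28)*p(1) = √(0 - 28)*(7/1) = √(-28)*(7*1) = (2*I*√7)*7 = 14*I*√7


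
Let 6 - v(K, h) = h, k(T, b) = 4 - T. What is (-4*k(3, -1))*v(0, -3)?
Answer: -36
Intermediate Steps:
v(K, h) = 6 - h
(-4*k(3, -1))*v(0, -3) = (-4*(4 - 1*3))*(6 - 1*(-3)) = (-4*(4 - 3))*(6 + 3) = -4*1*9 = -4*9 = -36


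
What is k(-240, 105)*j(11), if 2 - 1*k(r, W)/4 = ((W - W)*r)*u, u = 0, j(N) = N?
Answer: 88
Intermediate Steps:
k(r, W) = 8 (k(r, W) = 8 - 4*(W - W)*r*0 = 8 - 4*0*r*0 = 8 - 0*0 = 8 - 4*0 = 8 + 0 = 8)
k(-240, 105)*j(11) = 8*11 = 88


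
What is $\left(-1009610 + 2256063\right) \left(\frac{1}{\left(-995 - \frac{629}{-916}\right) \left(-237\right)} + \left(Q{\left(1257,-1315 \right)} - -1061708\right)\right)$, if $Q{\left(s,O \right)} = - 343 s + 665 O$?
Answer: $- \frac{65627647096248899870}{215857467} \approx -3.0403 \cdot 10^{11}$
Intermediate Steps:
$\left(-1009610 + 2256063\right) \left(\frac{1}{\left(-995 - \frac{629}{-916}\right) \left(-237\right)} + \left(Q{\left(1257,-1315 \right)} - -1061708\right)\right) = \left(-1009610 + 2256063\right) \left(\frac{1}{\left(-995 - \frac{629}{-916}\right) \left(-237\right)} + \left(\left(\left(-343\right) 1257 + 665 \left(-1315\right)\right) - -1061708\right)\right) = 1246453 \left(\frac{1}{\left(-995 - - \frac{629}{916}\right) \left(-237\right)} + \left(\left(-431151 - 874475\right) + 1061708\right)\right) = 1246453 \left(\frac{1}{\left(-995 + \frac{629}{916}\right) \left(-237\right)} + \left(-1305626 + 1061708\right)\right) = 1246453 \left(\frac{1}{\left(- \frac{910791}{916}\right) \left(-237\right)} - 243918\right) = 1246453 \left(\frac{1}{\frac{215857467}{916}} - 243918\right) = 1246453 \left(\frac{916}{215857467} - 243918\right) = 1246453 \left(- \frac{52651521634790}{215857467}\right) = - \frac{65627647096248899870}{215857467}$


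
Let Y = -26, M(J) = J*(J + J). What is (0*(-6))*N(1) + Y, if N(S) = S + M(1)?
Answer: -26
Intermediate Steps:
M(J) = 2*J² (M(J) = J*(2*J) = 2*J²)
N(S) = 2 + S (N(S) = S + 2*1² = S + 2*1 = S + 2 = 2 + S)
(0*(-6))*N(1) + Y = (0*(-6))*(2 + 1) - 26 = 0*3 - 26 = 0 - 26 = -26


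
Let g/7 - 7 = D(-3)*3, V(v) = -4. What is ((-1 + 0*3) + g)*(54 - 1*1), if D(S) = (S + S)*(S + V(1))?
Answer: 49290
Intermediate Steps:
D(S) = 2*S*(-4 + S) (D(S) = (S + S)*(S - 4) = (2*S)*(-4 + S) = 2*S*(-4 + S))
g = 931 (g = 49 + 7*((2*(-3)*(-4 - 3))*3) = 49 + 7*((2*(-3)*(-7))*3) = 49 + 7*(42*3) = 49 + 7*126 = 49 + 882 = 931)
((-1 + 0*3) + g)*(54 - 1*1) = ((-1 + 0*3) + 931)*(54 - 1*1) = ((-1 + 0) + 931)*(54 - 1) = (-1 + 931)*53 = 930*53 = 49290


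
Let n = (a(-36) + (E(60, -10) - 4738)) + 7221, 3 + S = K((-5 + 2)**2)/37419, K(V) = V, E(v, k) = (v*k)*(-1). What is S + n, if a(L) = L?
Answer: 37967815/12473 ≈ 3044.0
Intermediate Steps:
E(v, k) = -k*v (E(v, k) = (k*v)*(-1) = -k*v)
S = -37416/12473 (S = -3 + (-5 + 2)**2/37419 = -3 + (-3)**2*(1/37419) = -3 + 9*(1/37419) = -3 + 3/12473 = -37416/12473 ≈ -2.9998)
n = 3047 (n = (-36 + (-1*(-10)*60 - 4738)) + 7221 = (-36 + (600 - 4738)) + 7221 = (-36 - 4138) + 7221 = -4174 + 7221 = 3047)
S + n = -37416/12473 + 3047 = 37967815/12473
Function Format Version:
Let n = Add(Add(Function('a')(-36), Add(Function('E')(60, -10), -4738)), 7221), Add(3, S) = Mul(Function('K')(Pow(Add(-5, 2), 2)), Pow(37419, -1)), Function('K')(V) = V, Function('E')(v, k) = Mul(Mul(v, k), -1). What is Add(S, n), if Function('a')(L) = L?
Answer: Rational(37967815, 12473) ≈ 3044.0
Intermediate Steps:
Function('E')(v, k) = Mul(-1, k, v) (Function('E')(v, k) = Mul(Mul(k, v), -1) = Mul(-1, k, v))
S = Rational(-37416, 12473) (S = Add(-3, Mul(Pow(Add(-5, 2), 2), Pow(37419, -1))) = Add(-3, Mul(Pow(-3, 2), Rational(1, 37419))) = Add(-3, Mul(9, Rational(1, 37419))) = Add(-3, Rational(3, 12473)) = Rational(-37416, 12473) ≈ -2.9998)
n = 3047 (n = Add(Add(-36, Add(Mul(-1, -10, 60), -4738)), 7221) = Add(Add(-36, Add(600, -4738)), 7221) = Add(Add(-36, -4138), 7221) = Add(-4174, 7221) = 3047)
Add(S, n) = Add(Rational(-37416, 12473), 3047) = Rational(37967815, 12473)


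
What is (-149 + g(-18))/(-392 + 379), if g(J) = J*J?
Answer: -175/13 ≈ -13.462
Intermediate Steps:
g(J) = J²
(-149 + g(-18))/(-392 + 379) = (-149 + (-18)²)/(-392 + 379) = (-149 + 324)/(-13) = 175*(-1/13) = -175/13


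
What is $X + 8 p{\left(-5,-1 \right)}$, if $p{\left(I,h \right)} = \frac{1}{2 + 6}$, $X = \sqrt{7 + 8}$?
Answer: $1 + \sqrt{15} \approx 4.873$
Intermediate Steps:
$X = \sqrt{15} \approx 3.873$
$p{\left(I,h \right)} = \frac{1}{8}$
$X + 8 p{\left(-5,-1 \right)} = \sqrt{15} + 8 \cdot \frac{1}{8} = \sqrt{15} + 1 = 1 + \sqrt{15}$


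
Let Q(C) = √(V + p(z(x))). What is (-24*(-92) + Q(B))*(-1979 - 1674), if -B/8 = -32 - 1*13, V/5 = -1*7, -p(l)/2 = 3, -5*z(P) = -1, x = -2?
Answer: -8065824 - 3653*I*√41 ≈ -8.0658e+6 - 23391.0*I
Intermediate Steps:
z(P) = ⅕ (z(P) = -⅕*(-1) = ⅕)
p(l) = -6 (p(l) = -2*3 = -6)
V = -35 (V = 5*(-1*7) = 5*(-7) = -35)
B = 360 (B = -8*(-32 - 1*13) = -8*(-32 - 13) = -8*(-45) = 360)
Q(C) = I*√41 (Q(C) = √(-35 - 6) = √(-41) = I*√41)
(-24*(-92) + Q(B))*(-1979 - 1674) = (-24*(-92) + I*√41)*(-1979 - 1674) = (2208 + I*√41)*(-3653) = -8065824 - 3653*I*√41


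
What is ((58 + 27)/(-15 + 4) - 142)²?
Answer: 2712609/121 ≈ 22418.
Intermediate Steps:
((58 + 27)/(-15 + 4) - 142)² = (85/(-11) - 142)² = (85*(-1/11) - 142)² = (-85/11 - 142)² = (-1647/11)² = 2712609/121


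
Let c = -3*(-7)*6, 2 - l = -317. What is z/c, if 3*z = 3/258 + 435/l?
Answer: 1301/357588 ≈ 0.0036383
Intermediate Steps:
l = 319 (l = 2 - 1*(-317) = 2 + 317 = 319)
z = 1301/2838 (z = (3/258 + 435/319)/3 = (3*(1/258) + 435*(1/319))/3 = (1/86 + 15/11)/3 = (⅓)*(1301/946) = 1301/2838 ≈ 0.45842)
c = 126 (c = 21*6 = 126)
z/c = (1301/2838)/126 = (1301/2838)*(1/126) = 1301/357588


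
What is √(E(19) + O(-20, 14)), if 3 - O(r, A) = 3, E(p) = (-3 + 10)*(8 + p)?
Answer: 3*√21 ≈ 13.748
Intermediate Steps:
E(p) = 56 + 7*p (E(p) = 7*(8 + p) = 56 + 7*p)
O(r, A) = 0 (O(r, A) = 3 - 1*3 = 3 - 3 = 0)
√(E(19) + O(-20, 14)) = √((56 + 7*19) + 0) = √((56 + 133) + 0) = √(189 + 0) = √189 = 3*√21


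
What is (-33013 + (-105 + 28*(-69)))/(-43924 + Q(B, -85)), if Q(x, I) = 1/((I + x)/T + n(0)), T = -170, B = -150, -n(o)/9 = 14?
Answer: 74253425/93053011 ≈ 0.79797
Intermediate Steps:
n(o) = -126 (n(o) = -9*14 = -126)
Q(x, I) = 1/(-126 - I/170 - x/170) (Q(x, I) = 1/((I + x)/(-170) - 126) = 1/((I + x)*(-1/170) - 126) = 1/((-I/170 - x/170) - 126) = 1/(-126 - I/170 - x/170))
(-33013 + (-105 + 28*(-69)))/(-43924 + Q(B, -85)) = (-33013 + (-105 + 28*(-69)))/(-43924 - 170/(21420 - 85 - 150)) = (-33013 + (-105 - 1932))/(-43924 - 170/21185) = (-33013 - 2037)/(-43924 - 170*1/21185) = -35050/(-43924 - 34/4237) = -35050/(-186106022/4237) = -35050*(-4237/186106022) = 74253425/93053011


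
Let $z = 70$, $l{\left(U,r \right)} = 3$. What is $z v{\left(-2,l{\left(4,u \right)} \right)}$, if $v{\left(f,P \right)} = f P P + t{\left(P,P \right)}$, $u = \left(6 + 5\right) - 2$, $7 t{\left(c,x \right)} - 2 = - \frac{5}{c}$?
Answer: $- \frac{3770}{3} \approx -1256.7$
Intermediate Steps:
$t{\left(c,x \right)} = \frac{2}{7} - \frac{5}{7 c}$ ($t{\left(c,x \right)} = \frac{2}{7} + \frac{\left(-5\right) \frac{1}{c}}{7} = \frac{2}{7} - \frac{5}{7 c}$)
$u = 9$ ($u = 11 - 2 = 9$)
$v{\left(f,P \right)} = f P^{2} + \frac{-5 + 2 P}{7 P}$ ($v{\left(f,P \right)} = f P P + \frac{-5 + 2 P}{7 P} = P f P + \frac{-5 + 2 P}{7 P} = f P^{2} + \frac{-5 + 2 P}{7 P}$)
$z v{\left(-2,l{\left(4,u \right)} \right)} = 70 \left(\frac{2}{7} - \frac{5}{7 \cdot 3} - 2 \cdot 3^{2}\right) = 70 \left(\frac{2}{7} - \frac{5}{21} - 18\right) = 70 \left(- \frac{377}{21}\right) = - \frac{3770}{3}$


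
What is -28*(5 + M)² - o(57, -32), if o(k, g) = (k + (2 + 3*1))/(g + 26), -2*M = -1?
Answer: -2510/3 ≈ -836.67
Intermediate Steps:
M = ½ (M = -½*(-1) = ½ ≈ 0.50000)
o(k, g) = (5 + k)/(26 + g) (o(k, g) = (k + (2 + 3))/(26 + g) = (k + 5)/(26 + g) = (5 + k)/(26 + g))
-28*(5 + M)² - o(57, -32) = -28*(5 + ½)² - (5 + 57)/(26 - 32) = -28*(11/2)² - 62/(-6) = -28*121/4 - (-1)*62/6 = -847 - 1*(-31/3) = -847 + 31/3 = -2510/3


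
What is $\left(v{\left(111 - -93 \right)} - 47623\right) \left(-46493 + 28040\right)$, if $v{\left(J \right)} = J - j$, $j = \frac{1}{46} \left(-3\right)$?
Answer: $\frac{40250993763}{46} \approx 8.7502 \cdot 10^{8}$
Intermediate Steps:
$j = - \frac{3}{46}$ ($j = \frac{1}{46} \left(-3\right) = - \frac{3}{46} \approx -0.065217$)
$v{\left(J \right)} = \frac{3}{46} + J$ ($v{\left(J \right)} = J - - \frac{3}{46} = J + \frac{3}{46} = \frac{3}{46} + J$)
$\left(v{\left(111 - -93 \right)} - 47623\right) \left(-46493 + 28040\right) = \left(\left(\frac{3}{46} + \left(111 - -93\right)\right) - 47623\right) \left(-46493 + 28040\right) = \left(\left(\frac{3}{46} + \left(111 + 93\right)\right) - 47623\right) \left(-18453\right) = \left(\left(\frac{3}{46} + 204\right) - 47623\right) \left(-18453\right) = \left(\frac{9387}{46} - 47623\right) \left(-18453\right) = \left(- \frac{2181271}{46}\right) \left(-18453\right) = \frac{40250993763}{46}$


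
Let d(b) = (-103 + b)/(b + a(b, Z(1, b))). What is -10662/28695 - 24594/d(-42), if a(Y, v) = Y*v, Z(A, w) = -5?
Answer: 1580803006/55477 ≈ 28495.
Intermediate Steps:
d(b) = -(-103 + b)/(4*b) (d(b) = (-103 + b)/(b + b*(-5)) = (-103 + b)/(b - 5*b) = (-103 + b)/((-4*b)) = (-103 + b)*(-1/(4*b)) = -(-103 + b)/(4*b))
-10662/28695 - 24594/d(-42) = -10662/28695 - 24594*(-168/(103 - 1*(-42))) = -10662*1/28695 - 24594*(-168/(103 + 42)) = -3554/9565 - 24594/((¼)*(-1/42)*145) = -3554/9565 - 24594/(-145/168) = -3554/9565 - 24594*(-168/145) = -3554/9565 + 4131792/145 = 1580803006/55477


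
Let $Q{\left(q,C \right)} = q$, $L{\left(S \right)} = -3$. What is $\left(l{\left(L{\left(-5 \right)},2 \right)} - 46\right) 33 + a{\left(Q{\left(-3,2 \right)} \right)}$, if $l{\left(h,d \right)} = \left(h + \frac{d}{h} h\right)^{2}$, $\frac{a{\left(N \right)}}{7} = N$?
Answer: $-1506$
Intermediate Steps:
$a{\left(N \right)} = 7 N$
$l{\left(h,d \right)} = \left(d + h\right)^{2}$ ($l{\left(h,d \right)} = \left(h + d\right)^{2} = \left(d + h\right)^{2}$)
$\left(l{\left(L{\left(-5 \right)},2 \right)} - 46\right) 33 + a{\left(Q{\left(-3,2 \right)} \right)} = \left(\left(2 - 3\right)^{2} - 46\right) 33 + 7 \left(-3\right) = \left(\left(-1\right)^{2} - 46\right) 33 - 21 = \left(1 - 46\right) 33 - 21 = \left(-45\right) 33 - 21 = -1485 - 21 = -1506$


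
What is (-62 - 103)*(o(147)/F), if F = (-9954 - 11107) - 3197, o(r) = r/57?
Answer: 2695/153634 ≈ 0.017542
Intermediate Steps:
o(r) = r/57 (o(r) = r*(1/57) = r/57)
F = -24258 (F = -21061 - 3197 = -24258)
(-62 - 103)*(o(147)/F) = (-62 - 103)*(((1/57)*147)/(-24258)) = -8085*(-1)/(19*24258) = -165*(-49/460902) = 2695/153634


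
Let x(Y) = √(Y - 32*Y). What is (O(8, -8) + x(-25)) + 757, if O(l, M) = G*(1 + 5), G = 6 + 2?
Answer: 805 + 5*√31 ≈ 832.84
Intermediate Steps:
G = 8
O(l, M) = 48 (O(l, M) = 8*(1 + 5) = 8*6 = 48)
x(Y) = √31*√(-Y) (x(Y) = √(-31*Y) = √31*√(-Y))
(O(8, -8) + x(-25)) + 757 = (48 + √31*√(-1*(-25))) + 757 = (48 + √31*√25) + 757 = (48 + √31*5) + 757 = (48 + 5*√31) + 757 = 805 + 5*√31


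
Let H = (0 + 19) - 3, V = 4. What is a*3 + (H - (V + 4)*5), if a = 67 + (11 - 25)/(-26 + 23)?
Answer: 191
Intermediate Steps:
H = 16 (H = 19 - 3 = 16)
a = 215/3 (a = 67 - 14/(-3) = 67 - 14*(-⅓) = 67 + 14/3 = 215/3 ≈ 71.667)
a*3 + (H - (V + 4)*5) = (215/3)*3 + (16 - (4 + 4)*5) = 215 + (16 - 8*5) = 215 + (16 - 1*40) = 215 + (16 - 40) = 215 - 24 = 191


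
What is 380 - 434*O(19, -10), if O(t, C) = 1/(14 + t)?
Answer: 12106/33 ≈ 366.85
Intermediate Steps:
380 - 434*O(19, -10) = 380 - 434/(14 + 19) = 380 - 434/33 = 12106/33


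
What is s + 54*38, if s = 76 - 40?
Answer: 2088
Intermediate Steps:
s = 36
s + 54*38 = 36 + 54*38 = 36 + 2052 = 2088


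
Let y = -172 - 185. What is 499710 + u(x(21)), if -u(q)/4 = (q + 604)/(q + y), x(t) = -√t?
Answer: 758070339/1517 - 961*√21/31857 ≈ 4.9972e+5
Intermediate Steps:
y = -357
u(q) = -4*(604 + q)/(-357 + q) (u(q) = -4*(q + 604)/(q - 357) = -4*(604 + q)/(-357 + q))
499710 + u(x(21)) = 499710 + 4*(-604 - (-1)*√21)/(-357 - √21) = 499710 + 4*(-604 + √21)/(-357 - √21)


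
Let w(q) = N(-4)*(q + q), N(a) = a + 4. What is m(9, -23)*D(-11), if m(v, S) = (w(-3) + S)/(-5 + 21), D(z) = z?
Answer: 253/16 ≈ 15.813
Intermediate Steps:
N(a) = 4 + a
w(q) = 0 (w(q) = (4 - 4)*(q + q) = 0*(2*q) = 0)
m(v, S) = S/16 (m(v, S) = (0 + S)/(-5 + 21) = S/16)
m(9, -23)*D(-11) = ((1/16)*(-23))*(-11) = -23/16*(-11) = 253/16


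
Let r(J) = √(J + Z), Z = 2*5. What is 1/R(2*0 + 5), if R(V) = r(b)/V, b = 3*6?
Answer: 5*√7/14 ≈ 0.94491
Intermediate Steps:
Z = 10
b = 18
r(J) = √(10 + J) (r(J) = √(J + 10) = √(10 + J))
R(V) = 2*√7/V (R(V) = √(10 + 18)/V = √28/V = (2*√7)/V = 2*√7/V)
1/R(2*0 + 5) = 1/(2*√7/(2*0 + 5)) = 1/(2*√7/(0 + 5)) = 1/(2*√7/5) = 5*√7/14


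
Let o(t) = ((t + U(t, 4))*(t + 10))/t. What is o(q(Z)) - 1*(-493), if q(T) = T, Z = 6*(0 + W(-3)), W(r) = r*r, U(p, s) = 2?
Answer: 15103/27 ≈ 559.37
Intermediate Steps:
W(r) = r**2
Z = 54 (Z = 6*(0 + (-3)**2) = 6*(0 + 9) = 6*9 = 54)
o(t) = (2 + t)*(10 + t)/t (o(t) = ((t + 2)*(t + 10))/t = ((2 + t)*(10 + t))/t = (2 + t)*(10 + t)/t)
o(q(Z)) - 1*(-493) = (12 + 54 + 20/54) - 1*(-493) = (12 + 54 + 20*(1/54)) + 493 = (12 + 54 + 10/27) + 493 = 1792/27 + 493 = 15103/27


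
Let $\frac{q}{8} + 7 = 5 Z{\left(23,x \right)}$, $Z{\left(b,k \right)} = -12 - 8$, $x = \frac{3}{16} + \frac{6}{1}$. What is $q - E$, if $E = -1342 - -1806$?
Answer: $-1320$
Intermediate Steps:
$x = \frac{99}{16}$ ($x = 3 \cdot \frac{1}{16} + 6 \cdot 1 = \frac{3}{16} + 6 = \frac{99}{16} \approx 6.1875$)
$Z{\left(b,k \right)} = -20$ ($Z{\left(b,k \right)} = -12 - 8 = -20$)
$E = 464$ ($E = -1342 + 1806 = 464$)
$q = -856$ ($q = -56 + 8 \cdot 5 \left(-20\right) = -56 + 8 \left(-100\right) = -56 - 800 = -856$)
$q - E = -856 - 464 = -1320$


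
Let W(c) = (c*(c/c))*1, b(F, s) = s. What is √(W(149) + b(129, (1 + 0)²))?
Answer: 5*√6 ≈ 12.247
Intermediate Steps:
W(c) = c (W(c) = (c*1)*1 = c*1 = c)
√(W(149) + b(129, (1 + 0)²)) = √(149 + (1 + 0)²) = √(149 + 1²) = √(149 + 1) = √150 = 5*√6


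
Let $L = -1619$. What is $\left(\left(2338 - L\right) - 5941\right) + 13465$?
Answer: $11481$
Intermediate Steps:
$\left(\left(2338 - L\right) - 5941\right) + 13465 = \left(\left(2338 - -1619\right) - 5941\right) + 13465 = \left(\left(2338 + 1619\right) - 5941\right) + 13465 = \left(3957 - 5941\right) + 13465 = -1984 + 13465 = 11481$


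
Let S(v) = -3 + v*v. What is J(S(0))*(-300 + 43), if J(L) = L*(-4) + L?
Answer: -2313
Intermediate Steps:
S(v) = -3 + v²
J(L) = -3*L (J(L) = -4*L + L = -3*L)
J(S(0))*(-300 + 43) = (-3*(-3 + 0²))*(-300 + 43) = -3*(-3 + 0)*(-257) = -3*(-3)*(-257) = 9*(-257) = -2313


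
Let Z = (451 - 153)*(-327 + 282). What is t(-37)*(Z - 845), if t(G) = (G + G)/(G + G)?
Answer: -14255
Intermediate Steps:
t(G) = 1 (t(G) = (2*G)/((2*G)) = (2*G)*(1/(2*G)) = 1)
Z = -13410 (Z = 298*(-45) = -13410)
t(-37)*(Z - 845) = 1*(-13410 - 845) = 1*(-14255) = -14255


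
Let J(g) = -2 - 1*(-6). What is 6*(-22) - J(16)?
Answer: -136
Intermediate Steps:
J(g) = 4 (J(g) = -2 + 6 = 4)
6*(-22) - J(16) = 6*(-22) - 1*4 = -132 - 4 = -136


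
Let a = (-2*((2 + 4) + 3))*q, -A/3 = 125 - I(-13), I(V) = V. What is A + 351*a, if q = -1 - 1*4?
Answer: 31176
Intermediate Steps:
q = -5 (q = -1 - 4 = -5)
A = -414 (A = -3*(125 - 1*(-13)) = -3*(125 + 13) = -3*138 = -414)
a = 90 (a = -2*((2 + 4) + 3)*(-5) = -2*(6 + 3)*(-5) = -2*9*(-5) = -18*(-5) = 90)
A + 351*a = -414 + 351*90 = -414 + 31590 = 31176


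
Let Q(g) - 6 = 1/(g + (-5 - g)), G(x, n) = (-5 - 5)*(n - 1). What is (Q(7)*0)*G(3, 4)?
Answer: 0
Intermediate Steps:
G(x, n) = 10 - 10*n (G(x, n) = -10*(-1 + n) = 10 - 10*n)
Q(g) = 29/5 (Q(g) = 6 + 1/(g + (-5 - g)) = 6 + 1/(-5) = 6 - 1/5 = 29/5)
(Q(7)*0)*G(3, 4) = ((29/5)*0)*(10 - 10*4) = 0*(10 - 40) = 0*(-30) = 0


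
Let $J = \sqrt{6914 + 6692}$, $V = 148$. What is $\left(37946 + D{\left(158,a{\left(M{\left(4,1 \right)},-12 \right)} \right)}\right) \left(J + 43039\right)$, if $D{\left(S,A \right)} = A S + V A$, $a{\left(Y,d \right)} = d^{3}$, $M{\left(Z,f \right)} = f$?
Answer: $-21124488058 - 490822 \sqrt{13606} \approx -2.1182 \cdot 10^{10}$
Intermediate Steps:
$D{\left(S,A \right)} = 148 A + A S$ ($D{\left(S,A \right)} = A S + 148 A = 148 A + A S$)
$J = \sqrt{13606} \approx 116.64$
$\left(37946 + D{\left(158,a{\left(M{\left(4,1 \right)},-12 \right)} \right)}\right) \left(J + 43039\right) = \left(37946 + \left(-12\right)^{3} \left(148 + 158\right)\right) \left(\sqrt{13606} + 43039\right) = \left(37946 - 528768\right) \left(43039 + \sqrt{13606}\right) = - 490822 \left(43039 + \sqrt{13606}\right) = -21124488058 - 490822 \sqrt{13606}$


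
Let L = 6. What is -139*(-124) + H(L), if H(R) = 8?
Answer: 17244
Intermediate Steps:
-139*(-124) + H(L) = -139*(-124) + 8 = 17236 + 8 = 17244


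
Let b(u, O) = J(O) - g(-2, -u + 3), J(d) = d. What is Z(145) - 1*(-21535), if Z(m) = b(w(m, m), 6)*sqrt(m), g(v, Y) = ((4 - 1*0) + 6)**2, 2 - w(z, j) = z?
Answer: 21535 - 94*sqrt(145) ≈ 20403.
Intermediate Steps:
w(z, j) = 2 - z
g(v, Y) = 100 (g(v, Y) = ((4 + 0) + 6)**2 = (4 + 6)**2 = 10**2 = 100)
b(u, O) = -100 + O (b(u, O) = O - 1*100 = O - 100 = -100 + O)
Z(m) = -94*sqrt(m) (Z(m) = (-100 + 6)*sqrt(m) = -94*sqrt(m))
Z(145) - 1*(-21535) = -94*sqrt(145) - 1*(-21535) = -94*sqrt(145) + 21535 = 21535 - 94*sqrt(145)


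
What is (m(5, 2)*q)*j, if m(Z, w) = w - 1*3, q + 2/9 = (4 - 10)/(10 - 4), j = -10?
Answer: -110/9 ≈ -12.222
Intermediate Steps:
q = -11/9 (q = -2/9 + (4 - 10)/(10 - 4) = -2/9 - 6/6 = -2/9 - 6*⅙ = -2/9 - 1 = -11/9 ≈ -1.2222)
m(Z, w) = -3 + w (m(Z, w) = w - 3 = -3 + w)
(m(5, 2)*q)*j = ((-3 + 2)*(-11/9))*(-10) = -1*(-11/9)*(-10) = (11/9)*(-10) = -110/9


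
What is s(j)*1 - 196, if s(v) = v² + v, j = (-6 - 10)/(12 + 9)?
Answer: -86516/441 ≈ -196.18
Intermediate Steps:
j = -16/21 ≈ -0.76190
s(v) = v + v²
s(j)*1 - 196 = -16*(1 - 16/21)/21*1 - 196 = -16/21*5/21*1 - 196 = -80/441*1 - 196 = -80/441 - 196 = -86516/441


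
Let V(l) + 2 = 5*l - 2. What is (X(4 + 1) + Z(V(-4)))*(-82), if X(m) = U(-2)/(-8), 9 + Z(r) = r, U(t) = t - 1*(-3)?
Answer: 10865/4 ≈ 2716.3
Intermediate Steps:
V(l) = -4 + 5*l (V(l) = -2 + (5*l - 2) = -2 + (-2 + 5*l) = -4 + 5*l)
U(t) = 3 + t (U(t) = t + 3 = 3 + t)
Z(r) = -9 + r
X(m) = -⅛ (X(m) = (3 - 2)/(-8) = 1*(-⅛) = -⅛)
(X(4 + 1) + Z(V(-4)))*(-82) = (-⅛ + (-9 + (-4 + 5*(-4))))*(-82) = (-⅛ + (-9 + (-4 - 20)))*(-82) = (-⅛ + (-9 - 24))*(-82) = (-⅛ - 33)*(-82) = -265/8*(-82) = 10865/4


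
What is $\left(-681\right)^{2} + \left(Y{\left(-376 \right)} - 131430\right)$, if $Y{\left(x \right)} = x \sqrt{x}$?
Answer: $332331 - 752 i \sqrt{94} \approx 3.3233 \cdot 10^{5} - 7290.9 i$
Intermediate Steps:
$Y{\left(x \right)} = x^{\frac{3}{2}}$
$\left(-681\right)^{2} + \left(Y{\left(-376 \right)} - 131430\right) = \left(-681\right)^{2} - \left(131430 - \left(-376\right)^{\frac{3}{2}}\right) = 463761 - \left(131430 + 752 i \sqrt{94}\right) = 332331 - 752 i \sqrt{94}$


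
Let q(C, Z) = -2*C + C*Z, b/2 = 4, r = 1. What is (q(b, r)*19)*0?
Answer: 0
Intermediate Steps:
b = 8 (b = 2*4 = 8)
(q(b, r)*19)*0 = ((8*(-2 + 1))*19)*0 = ((8*(-1))*19)*0 = -8*19*0 = -152*0 = 0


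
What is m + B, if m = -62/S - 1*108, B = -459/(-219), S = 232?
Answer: -899059/8468 ≈ -106.17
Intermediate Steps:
B = 153/73 (B = -459*(-1/219) = 153/73 ≈ 2.0959)
m = -12559/116 (m = -62/232 - 1*108 = -62*1/232 - 108 = -31/116 - 108 = -12559/116 ≈ -108.27)
m + B = -12559/116 + 153/73 = -899059/8468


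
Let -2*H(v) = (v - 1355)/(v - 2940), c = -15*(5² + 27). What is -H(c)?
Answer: 427/1488 ≈ 0.28696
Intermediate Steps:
c = -780 (c = -15*(25 + 27) = -15*52 = -780)
H(v) = -(-1355 + v)/(2*(-2940 + v)) (H(v) = -(v - 1355)/(2*(v - 2940)) = -(-1355 + v)/(2*(-2940 + v)))
-H(c) = -(1355 - 1*(-780))/(2*(-2940 - 780)) = -(1355 + 780)/(2*(-3720)) = -(-1)*2135/(2*3720) = -1*(-427/1488) = 427/1488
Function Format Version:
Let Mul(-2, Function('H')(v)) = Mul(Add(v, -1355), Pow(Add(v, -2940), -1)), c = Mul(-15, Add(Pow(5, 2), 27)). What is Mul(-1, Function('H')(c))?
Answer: Rational(427, 1488) ≈ 0.28696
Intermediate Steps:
c = -780 (c = Mul(-15, Add(25, 27)) = Mul(-15, 52) = -780)
Function('H')(v) = Mul(Rational(-1, 2), Pow(Add(-2940, v), -1), Add(-1355, v)) (Function('H')(v) = Mul(Rational(-1, 2), Mul(Add(v, -1355), Pow(Add(v, -2940), -1))) = Mul(Rational(-1, 2), Mul(Add(-1355, v), Pow(Add(-2940, v), -1))) = Mul(Rational(-1, 2), Mul(Pow(Add(-2940, v), -1), Add(-1355, v))) = Mul(Rational(-1, 2), Pow(Add(-2940, v), -1), Add(-1355, v)))
Mul(-1, Function('H')(c)) = Mul(-1, Mul(Rational(1, 2), Pow(Add(-2940, -780), -1), Add(1355, Mul(-1, -780)))) = Mul(-1, Mul(Rational(1, 2), Pow(-3720, -1), Add(1355, 780))) = Mul(-1, Mul(Rational(1, 2), Rational(-1, 3720), 2135)) = Mul(-1, Rational(-427, 1488)) = Rational(427, 1488)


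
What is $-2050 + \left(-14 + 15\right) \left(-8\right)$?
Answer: $-2058$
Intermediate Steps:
$-2050 + \left(-14 + 15\right) \left(-8\right) = -2050 + 1 \left(-8\right) = -2050 - 8 = -2058$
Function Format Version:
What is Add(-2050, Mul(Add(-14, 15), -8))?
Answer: -2058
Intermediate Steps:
Add(-2050, Mul(Add(-14, 15), -8)) = Add(-2050, Mul(1, -8)) = Add(-2050, -8) = -2058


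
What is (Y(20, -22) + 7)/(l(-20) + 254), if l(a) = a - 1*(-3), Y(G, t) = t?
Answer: -5/79 ≈ -0.063291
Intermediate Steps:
l(a) = 3 + a (l(a) = a + 3 = 3 + a)
(Y(20, -22) + 7)/(l(-20) + 254) = (-22 + 7)/((3 - 20) + 254) = -15/(-17 + 254) = -15/237 = -15*1/237 = -5/79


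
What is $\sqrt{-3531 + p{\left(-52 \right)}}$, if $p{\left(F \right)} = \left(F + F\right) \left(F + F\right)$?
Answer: $\sqrt{7285} \approx 85.352$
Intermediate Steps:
$p{\left(F \right)} = 4 F^{2}$ ($p{\left(F \right)} = 2 F 2 F = 4 F^{2}$)
$\sqrt{-3531 + p{\left(-52 \right)}} = \sqrt{-3531 + 4 \left(-52\right)^{2}} = \sqrt{-3531 + 4 \cdot 2704} = \sqrt{-3531 + 10816} = \sqrt{7285}$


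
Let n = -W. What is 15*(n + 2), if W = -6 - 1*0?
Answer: 120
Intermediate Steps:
W = -6 (W = -6 + 0 = -6)
n = 6 (n = -1*(-6) = 6)
15*(n + 2) = 15*(6 + 2) = 15*8 = 120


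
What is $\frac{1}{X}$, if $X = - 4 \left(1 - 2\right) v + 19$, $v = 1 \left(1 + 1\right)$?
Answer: $\frac{1}{27} \approx 0.037037$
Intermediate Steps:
$v = 2$ ($v = 1 \cdot 2 = 2$)
$X = 27$ ($X = - 4 \left(1 - 2\right) 2 + 19 = \left(-4\right) \left(-1\right) 2 + 19 = 4 \cdot 2 + 19 = 8 + 19 = 27$)
$\frac{1}{X} = \frac{1}{27}$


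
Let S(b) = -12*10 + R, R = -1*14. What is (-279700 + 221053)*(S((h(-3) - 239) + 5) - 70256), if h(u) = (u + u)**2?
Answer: 4128162330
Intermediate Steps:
R = -14
h(u) = 4*u**2 (h(u) = (2*u)**2 = 4*u**2)
S(b) = -134 (S(b) = -12*10 - 14 = -120 - 14 = -134)
(-279700 + 221053)*(S((h(-3) - 239) + 5) - 70256) = (-279700 + 221053)*(-134 - 70256) = -58647*(-70390) = 4128162330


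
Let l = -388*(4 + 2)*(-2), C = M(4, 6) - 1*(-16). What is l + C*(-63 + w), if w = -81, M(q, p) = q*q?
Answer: 48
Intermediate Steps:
M(q, p) = q**2
C = 32 (C = 4**2 - 1*(-16) = 16 + 16 = 32)
l = 4656 (l = -2328*(-2) = -388*(-12) = 4656)
l + C*(-63 + w) = 4656 + 32*(-63 - 81) = 4656 + 32*(-144) = 4656 - 4608 = 48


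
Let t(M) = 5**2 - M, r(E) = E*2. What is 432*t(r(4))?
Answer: 7344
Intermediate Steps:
r(E) = 2*E
t(M) = 25 - M
432*t(r(4)) = 432*(25 - 2*4) = 432*(25 - 1*8) = 432*(25 - 8) = 432*17 = 7344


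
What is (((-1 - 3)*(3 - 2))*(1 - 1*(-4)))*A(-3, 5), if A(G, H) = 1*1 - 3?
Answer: 40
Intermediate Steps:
A(G, H) = -2 (A(G, H) = 1 - 3 = -2)
(((-1 - 3)*(3 - 2))*(1 - 1*(-4)))*A(-3, 5) = (((-1 - 3)*(3 - 2))*(1 - 1*(-4)))*(-2) = ((-4*1)*(1 + 4))*(-2) = -4*5*(-2) = -20*(-2) = 40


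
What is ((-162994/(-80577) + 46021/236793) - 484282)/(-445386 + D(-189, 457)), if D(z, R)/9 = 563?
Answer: 280002786153571/254585368152423 ≈ 1.0998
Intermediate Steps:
D(z, R) = 5067 (D(z, R) = 9*563 = 5067)
((-162994/(-80577) + 46021/236793) - 484282)/(-445386 + D(-189, 457)) = ((-162994/(-80577) + 46021/236793) - 484282)/(-445386 + 5067) = ((-162994*(-1/80577) + 46021*(1/236793)) - 484282)/(-440319) = ((162994/80577 + 46021/236793) - 484282)*(-1/440319) = (14101357453/6360023187 - 484282)*(-1/440319) = -3080030647689281/6360023187*(-1/440319) = 280002786153571/254585368152423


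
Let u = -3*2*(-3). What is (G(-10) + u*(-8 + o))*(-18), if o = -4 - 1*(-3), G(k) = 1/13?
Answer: 37890/13 ≈ 2914.6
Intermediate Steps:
G(k) = 1/13
o = -1 (o = -4 + 3 = -1)
u = 18 (u = -6*(-3) = 18)
(G(-10) + u*(-8 + o))*(-18) = (1/13 + 18*(-8 - 1))*(-18) = (1/13 + 18*(-9))*(-18) = (1/13 - 162)*(-18) = -2105/13*(-18) = 37890/13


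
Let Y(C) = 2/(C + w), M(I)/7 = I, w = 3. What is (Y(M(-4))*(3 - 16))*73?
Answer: 1898/25 ≈ 75.920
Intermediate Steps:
M(I) = 7*I
Y(C) = 2/(3 + C) (Y(C) = 2/(C + 3) = 2/(3 + C))
(Y(M(-4))*(3 - 16))*73 = ((2/(3 + 7*(-4)))*(3 - 16))*73 = ((2/(3 - 28))*(-13))*73 = ((2/(-25))*(-13))*73 = ((2*(-1/25))*(-13))*73 = -2/25*(-13)*73 = (26/25)*73 = 1898/25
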